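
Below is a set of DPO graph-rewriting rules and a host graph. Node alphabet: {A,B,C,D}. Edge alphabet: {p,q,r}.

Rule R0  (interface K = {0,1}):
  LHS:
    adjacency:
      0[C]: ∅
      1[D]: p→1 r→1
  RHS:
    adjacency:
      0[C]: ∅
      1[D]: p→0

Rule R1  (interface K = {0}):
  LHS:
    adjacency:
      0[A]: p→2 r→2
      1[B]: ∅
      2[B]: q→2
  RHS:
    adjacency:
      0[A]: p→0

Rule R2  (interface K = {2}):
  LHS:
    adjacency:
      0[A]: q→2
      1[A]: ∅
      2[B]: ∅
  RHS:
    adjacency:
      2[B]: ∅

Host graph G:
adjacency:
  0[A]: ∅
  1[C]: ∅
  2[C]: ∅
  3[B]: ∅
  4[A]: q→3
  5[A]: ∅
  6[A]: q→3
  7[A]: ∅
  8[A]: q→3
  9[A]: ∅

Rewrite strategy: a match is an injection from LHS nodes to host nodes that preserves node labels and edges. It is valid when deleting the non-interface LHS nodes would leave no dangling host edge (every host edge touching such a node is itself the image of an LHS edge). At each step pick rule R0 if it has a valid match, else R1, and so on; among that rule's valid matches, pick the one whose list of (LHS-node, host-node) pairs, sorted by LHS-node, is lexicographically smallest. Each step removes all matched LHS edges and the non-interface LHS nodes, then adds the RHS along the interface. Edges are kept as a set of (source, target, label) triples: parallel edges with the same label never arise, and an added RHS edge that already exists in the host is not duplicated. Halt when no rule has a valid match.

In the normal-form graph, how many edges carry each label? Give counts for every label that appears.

Answer: (no edges)

Steps:
start.  V:10 E:3  edges: 4-q->3 6-q->3 8-q->3
1. fire R2 via {0↦4, 1↦0, 2↦3}  →  V:8 E:2  edges: 6-q->3 8-q->3
2. fire R2 via {0↦6, 1↦5, 2↦3}  →  V:6 E:1  edges: 8-q->3
3. fire R2 via {0↦8, 1↦7, 2↦3}  →  V:4 E:0  edges: ∅
final graph: no rule applies after step 3
NF edges: []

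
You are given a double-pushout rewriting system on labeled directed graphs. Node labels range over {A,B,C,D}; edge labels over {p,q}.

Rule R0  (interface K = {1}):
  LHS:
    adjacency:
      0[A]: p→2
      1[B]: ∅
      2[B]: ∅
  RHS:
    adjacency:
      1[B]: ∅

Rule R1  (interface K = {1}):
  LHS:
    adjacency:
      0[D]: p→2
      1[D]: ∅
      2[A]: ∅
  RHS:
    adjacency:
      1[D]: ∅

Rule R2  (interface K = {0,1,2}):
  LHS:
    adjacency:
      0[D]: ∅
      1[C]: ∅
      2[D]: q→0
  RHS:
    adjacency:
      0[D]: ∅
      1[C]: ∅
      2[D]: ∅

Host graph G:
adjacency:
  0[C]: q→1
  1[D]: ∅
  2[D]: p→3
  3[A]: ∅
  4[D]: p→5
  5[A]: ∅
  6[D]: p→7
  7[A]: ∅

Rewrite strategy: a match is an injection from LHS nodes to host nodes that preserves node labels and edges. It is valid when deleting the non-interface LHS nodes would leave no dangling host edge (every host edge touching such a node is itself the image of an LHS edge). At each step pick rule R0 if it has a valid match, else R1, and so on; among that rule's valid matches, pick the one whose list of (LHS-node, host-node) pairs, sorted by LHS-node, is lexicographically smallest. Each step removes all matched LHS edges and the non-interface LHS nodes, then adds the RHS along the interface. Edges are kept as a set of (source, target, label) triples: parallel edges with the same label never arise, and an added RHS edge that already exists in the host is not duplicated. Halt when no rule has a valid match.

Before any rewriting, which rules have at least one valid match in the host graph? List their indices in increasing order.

R0: no valid match — LHS pattern not found
R1: 9 valid matches — {0↦2, 1↦1, 2↦3}, {0↦2, 1↦4, 2↦3}, {0↦2, 1↦6, 2↦3} (+6 more)
R2: no valid match — LHS pattern not found

Answer: [R1]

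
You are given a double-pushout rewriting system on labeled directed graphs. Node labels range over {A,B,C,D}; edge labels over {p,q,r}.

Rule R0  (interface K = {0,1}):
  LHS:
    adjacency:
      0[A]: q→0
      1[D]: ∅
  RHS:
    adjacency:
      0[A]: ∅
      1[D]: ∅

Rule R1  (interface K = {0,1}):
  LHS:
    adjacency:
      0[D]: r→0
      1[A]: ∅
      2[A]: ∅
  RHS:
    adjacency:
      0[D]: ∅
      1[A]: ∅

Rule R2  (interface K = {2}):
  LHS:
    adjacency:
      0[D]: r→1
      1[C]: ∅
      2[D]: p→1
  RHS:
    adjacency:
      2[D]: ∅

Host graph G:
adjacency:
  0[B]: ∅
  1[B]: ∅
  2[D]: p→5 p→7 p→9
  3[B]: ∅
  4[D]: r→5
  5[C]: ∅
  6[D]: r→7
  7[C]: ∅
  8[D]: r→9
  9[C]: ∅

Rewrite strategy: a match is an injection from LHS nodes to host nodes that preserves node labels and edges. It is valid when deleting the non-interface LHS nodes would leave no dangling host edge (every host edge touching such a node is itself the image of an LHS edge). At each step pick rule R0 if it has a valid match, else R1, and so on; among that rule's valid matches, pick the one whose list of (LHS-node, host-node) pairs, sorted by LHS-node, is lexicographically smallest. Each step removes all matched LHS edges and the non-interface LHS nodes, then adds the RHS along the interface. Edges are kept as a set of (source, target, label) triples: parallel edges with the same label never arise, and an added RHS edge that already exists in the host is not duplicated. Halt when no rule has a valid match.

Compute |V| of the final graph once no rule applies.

Answer: 4

Derivation:
initial: |V|=10 |E|=6  E = 2-p->5 2-p->7 2-p->9 4-r->5 6-r->7 8-r->9
step 1: apply R2 at {0↦4, 1↦5, 2↦2}  → |V|=8 |E|=4  E = 2-p->7 2-p->9 6-r->7 8-r->9
step 2: apply R2 at {0↦6, 1↦7, 2↦2}  → |V|=6 |E|=2  E = 2-p->9 8-r->9
step 3: apply R2 at {0↦8, 1↦9, 2↦2}  → |V|=4 |E|=0  E = ∅
halt: no rule applies after step 3
NF nodes: {0:B, 1:B, 2:D, 3:B}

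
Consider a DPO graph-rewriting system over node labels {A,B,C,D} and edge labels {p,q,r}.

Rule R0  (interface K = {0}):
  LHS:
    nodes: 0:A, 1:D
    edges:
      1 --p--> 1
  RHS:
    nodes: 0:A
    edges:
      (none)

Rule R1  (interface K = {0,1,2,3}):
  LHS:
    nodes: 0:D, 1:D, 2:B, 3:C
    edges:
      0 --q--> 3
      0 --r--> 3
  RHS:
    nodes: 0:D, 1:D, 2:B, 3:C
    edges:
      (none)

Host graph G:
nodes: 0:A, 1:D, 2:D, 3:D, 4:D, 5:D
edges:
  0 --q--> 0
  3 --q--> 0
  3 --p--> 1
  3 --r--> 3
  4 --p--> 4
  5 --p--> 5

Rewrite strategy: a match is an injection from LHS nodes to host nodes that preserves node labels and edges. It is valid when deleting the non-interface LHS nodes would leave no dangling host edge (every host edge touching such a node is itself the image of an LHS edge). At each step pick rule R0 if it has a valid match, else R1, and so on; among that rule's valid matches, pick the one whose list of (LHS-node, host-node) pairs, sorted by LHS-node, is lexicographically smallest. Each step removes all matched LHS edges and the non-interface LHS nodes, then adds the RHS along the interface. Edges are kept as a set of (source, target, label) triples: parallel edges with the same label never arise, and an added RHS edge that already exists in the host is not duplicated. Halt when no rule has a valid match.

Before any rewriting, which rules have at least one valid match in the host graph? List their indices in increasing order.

Answer: [R0]

Steps:
R0: 2 valid matches — {0↦0, 1↦4}, {0↦0, 1↦5}
R1: no valid match — LHS pattern not found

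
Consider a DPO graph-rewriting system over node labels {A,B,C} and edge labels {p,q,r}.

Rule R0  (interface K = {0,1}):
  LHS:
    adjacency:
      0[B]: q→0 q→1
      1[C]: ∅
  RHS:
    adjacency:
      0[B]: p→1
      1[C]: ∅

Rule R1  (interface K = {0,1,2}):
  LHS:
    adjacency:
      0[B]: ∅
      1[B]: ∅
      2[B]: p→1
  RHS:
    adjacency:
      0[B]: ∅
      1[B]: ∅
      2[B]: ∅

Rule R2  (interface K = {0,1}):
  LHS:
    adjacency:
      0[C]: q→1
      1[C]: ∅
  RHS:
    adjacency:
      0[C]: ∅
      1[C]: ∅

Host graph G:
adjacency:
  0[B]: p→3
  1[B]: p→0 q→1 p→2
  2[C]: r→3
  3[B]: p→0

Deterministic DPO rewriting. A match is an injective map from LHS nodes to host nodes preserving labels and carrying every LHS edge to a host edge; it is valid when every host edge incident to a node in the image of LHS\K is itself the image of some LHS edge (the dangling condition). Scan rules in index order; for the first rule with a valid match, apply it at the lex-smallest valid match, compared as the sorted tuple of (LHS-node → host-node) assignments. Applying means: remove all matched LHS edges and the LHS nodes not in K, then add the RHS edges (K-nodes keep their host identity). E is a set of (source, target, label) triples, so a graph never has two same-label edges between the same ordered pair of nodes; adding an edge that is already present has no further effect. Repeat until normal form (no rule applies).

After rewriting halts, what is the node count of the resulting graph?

start.  V:4 E:6  edges: 0-p->3 1-p->0 1-q->1 1-p->2 2-r->3 3-p->0
1. fire R1 via {0↦1, 1↦0, 2↦3}  →  V:4 E:5  edges: 0-p->3 1-p->0 1-q->1 1-p->2 2-r->3
2. fire R1 via {0↦1, 1↦3, 2↦0}  →  V:4 E:4  edges: 1-p->0 1-q->1 1-p->2 2-r->3
3. fire R1 via {0↦3, 1↦0, 2↦1}  →  V:4 E:3  edges: 1-q->1 1-p->2 2-r->3
halt: no rule applies after step 3
NF nodes: {0:B, 1:B, 2:C, 3:B}

Answer: 4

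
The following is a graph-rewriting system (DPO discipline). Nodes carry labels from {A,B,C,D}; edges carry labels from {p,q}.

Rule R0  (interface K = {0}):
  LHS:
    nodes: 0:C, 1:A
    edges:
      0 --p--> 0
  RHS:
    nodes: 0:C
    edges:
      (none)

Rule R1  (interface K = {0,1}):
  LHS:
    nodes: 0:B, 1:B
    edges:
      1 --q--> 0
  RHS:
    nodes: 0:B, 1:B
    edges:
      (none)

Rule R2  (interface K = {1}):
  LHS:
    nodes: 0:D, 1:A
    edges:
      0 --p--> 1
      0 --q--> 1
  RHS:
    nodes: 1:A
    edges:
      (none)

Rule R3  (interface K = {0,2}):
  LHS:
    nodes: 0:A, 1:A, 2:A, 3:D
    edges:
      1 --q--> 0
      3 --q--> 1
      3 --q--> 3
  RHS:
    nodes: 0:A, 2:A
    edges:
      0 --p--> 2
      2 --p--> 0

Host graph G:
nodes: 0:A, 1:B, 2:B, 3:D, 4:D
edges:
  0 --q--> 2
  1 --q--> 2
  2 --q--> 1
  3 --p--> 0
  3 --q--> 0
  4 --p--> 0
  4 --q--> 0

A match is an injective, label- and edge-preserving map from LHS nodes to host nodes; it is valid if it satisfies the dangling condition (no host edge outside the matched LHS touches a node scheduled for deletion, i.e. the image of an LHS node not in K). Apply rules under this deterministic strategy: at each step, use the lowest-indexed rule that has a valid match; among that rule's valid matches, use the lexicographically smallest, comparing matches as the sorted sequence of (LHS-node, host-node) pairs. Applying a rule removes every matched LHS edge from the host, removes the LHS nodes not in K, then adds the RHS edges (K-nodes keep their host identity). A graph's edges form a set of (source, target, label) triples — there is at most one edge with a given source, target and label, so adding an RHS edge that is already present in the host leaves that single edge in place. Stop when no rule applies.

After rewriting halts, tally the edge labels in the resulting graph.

[0] host  ⇒  5 nodes, 7 edges  {0-q->2 1-q->2 2-q->1 3-p->0 3-q->0 4-p->0 4-q->0}
[1] R1 @ {0↦1, 1↦2}  ⇒  5 nodes, 6 edges  {0-q->2 1-q->2 3-p->0 3-q->0 4-p->0 4-q->0}
[2] R1 @ {0↦2, 1↦1}  ⇒  5 nodes, 5 edges  {0-q->2 3-p->0 3-q->0 4-p->0 4-q->0}
[3] R2 @ {0↦3, 1↦0}  ⇒  4 nodes, 3 edges  {0-q->2 4-p->0 4-q->0}
[4] R2 @ {0↦4, 1↦0}  ⇒  3 nodes, 1 edges  {0-q->2}
halt: no rule applies after step 4
NF edges: [(0, 2, 'q')]

Answer: q:1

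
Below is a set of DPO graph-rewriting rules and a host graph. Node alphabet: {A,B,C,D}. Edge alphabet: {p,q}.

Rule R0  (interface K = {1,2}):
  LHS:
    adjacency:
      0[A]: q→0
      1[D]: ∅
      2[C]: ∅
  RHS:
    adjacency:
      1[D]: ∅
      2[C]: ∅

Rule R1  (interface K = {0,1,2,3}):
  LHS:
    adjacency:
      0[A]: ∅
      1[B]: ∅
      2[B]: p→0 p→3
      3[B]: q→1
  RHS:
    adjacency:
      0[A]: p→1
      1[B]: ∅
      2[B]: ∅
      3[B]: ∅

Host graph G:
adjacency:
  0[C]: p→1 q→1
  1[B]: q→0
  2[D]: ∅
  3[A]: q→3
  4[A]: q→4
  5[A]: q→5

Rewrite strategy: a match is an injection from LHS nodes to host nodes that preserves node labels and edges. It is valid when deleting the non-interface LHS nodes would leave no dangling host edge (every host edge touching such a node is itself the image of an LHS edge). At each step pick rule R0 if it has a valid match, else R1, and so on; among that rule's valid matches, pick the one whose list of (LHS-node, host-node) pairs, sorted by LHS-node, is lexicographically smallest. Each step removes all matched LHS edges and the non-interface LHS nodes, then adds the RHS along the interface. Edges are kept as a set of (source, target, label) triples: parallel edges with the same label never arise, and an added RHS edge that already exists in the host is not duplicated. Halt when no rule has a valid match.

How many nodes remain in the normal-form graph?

initial: |V|=6 |E|=6  E = 0-p->1 0-q->1 1-q->0 3-q->3 4-q->4 5-q->5
step 1: apply R0 at {0↦3, 1↦2, 2↦0}  → |V|=5 |E|=5  E = 0-p->1 0-q->1 1-q->0 4-q->4 5-q->5
step 2: apply R0 at {0↦4, 1↦2, 2↦0}  → |V|=4 |E|=4  E = 0-p->1 0-q->1 1-q->0 5-q->5
step 3: apply R0 at {0↦5, 1↦2, 2↦0}  → |V|=3 |E|=3  E = 0-p->1 0-q->1 1-q->0
halt: no rule applies after step 3
NF nodes: {0:C, 1:B, 2:D}

Answer: 3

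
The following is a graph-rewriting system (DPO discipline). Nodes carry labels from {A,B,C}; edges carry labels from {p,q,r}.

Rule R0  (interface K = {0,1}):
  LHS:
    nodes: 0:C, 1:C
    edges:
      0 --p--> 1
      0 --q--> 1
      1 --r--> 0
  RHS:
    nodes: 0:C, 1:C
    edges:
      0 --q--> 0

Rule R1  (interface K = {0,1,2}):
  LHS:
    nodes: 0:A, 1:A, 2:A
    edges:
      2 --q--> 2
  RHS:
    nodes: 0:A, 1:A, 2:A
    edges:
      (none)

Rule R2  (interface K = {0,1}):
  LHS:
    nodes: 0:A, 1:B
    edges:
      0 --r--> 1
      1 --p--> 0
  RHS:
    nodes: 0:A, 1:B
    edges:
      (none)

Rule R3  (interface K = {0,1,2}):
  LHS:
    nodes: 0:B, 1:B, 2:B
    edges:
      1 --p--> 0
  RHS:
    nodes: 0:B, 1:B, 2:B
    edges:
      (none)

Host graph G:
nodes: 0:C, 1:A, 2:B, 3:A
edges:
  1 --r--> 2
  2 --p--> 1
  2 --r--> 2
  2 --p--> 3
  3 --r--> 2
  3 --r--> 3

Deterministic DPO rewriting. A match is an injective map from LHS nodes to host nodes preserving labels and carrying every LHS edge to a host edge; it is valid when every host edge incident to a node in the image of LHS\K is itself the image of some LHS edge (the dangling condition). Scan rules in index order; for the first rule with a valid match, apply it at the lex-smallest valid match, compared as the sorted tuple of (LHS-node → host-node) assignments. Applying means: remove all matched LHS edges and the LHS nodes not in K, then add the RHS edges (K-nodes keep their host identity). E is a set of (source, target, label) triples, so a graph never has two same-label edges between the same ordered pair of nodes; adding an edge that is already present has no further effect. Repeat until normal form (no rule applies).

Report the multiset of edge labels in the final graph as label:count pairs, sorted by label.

initial: |V|=4 |E|=6  E = 1-r->2 2-p->1 2-r->2 2-p->3 3-r->2 3-r->3
step 1: apply R2 at {0↦1, 1↦2}  → |V|=4 |E|=4  E = 2-r->2 2-p->3 3-r->2 3-r->3
step 2: apply R2 at {0↦3, 1↦2}  → |V|=4 |E|=2  E = 2-r->2 3-r->3
normal form: no rule applies after step 2
NF edges: [(2, 2, 'r'), (3, 3, 'r')]

Answer: r:2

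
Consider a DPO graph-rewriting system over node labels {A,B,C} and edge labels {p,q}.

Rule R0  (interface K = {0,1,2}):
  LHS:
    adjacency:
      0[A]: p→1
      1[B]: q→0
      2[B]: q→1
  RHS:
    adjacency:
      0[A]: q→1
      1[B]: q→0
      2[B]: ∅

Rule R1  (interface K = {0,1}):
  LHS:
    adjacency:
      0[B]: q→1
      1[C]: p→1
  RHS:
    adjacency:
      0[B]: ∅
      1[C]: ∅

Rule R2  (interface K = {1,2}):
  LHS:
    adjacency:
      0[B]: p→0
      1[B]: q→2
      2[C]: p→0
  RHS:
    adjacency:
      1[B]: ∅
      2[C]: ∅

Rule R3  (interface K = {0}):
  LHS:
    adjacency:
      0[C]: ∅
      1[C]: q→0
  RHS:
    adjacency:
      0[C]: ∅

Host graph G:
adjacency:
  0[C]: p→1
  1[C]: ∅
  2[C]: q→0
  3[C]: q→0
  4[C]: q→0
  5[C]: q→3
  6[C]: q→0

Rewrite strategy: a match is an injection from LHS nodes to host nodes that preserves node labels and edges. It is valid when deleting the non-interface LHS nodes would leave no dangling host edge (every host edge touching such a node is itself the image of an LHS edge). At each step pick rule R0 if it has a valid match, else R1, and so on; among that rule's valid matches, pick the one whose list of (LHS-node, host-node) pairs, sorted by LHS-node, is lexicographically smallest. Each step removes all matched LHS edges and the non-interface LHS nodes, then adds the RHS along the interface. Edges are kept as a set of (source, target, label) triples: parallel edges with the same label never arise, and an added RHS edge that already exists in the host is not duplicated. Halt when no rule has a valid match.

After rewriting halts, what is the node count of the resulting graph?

Answer: 2

Steps:
[0] host  ⇒  7 nodes, 6 edges  {0-p->1 2-q->0 3-q->0 4-q->0 5-q->3 6-q->0}
[1] R3 @ {0↦0, 1↦2}  ⇒  6 nodes, 5 edges  {0-p->1 3-q->0 4-q->0 5-q->3 6-q->0}
[2] R3 @ {0↦0, 1↦4}  ⇒  5 nodes, 4 edges  {0-p->1 3-q->0 5-q->3 6-q->0}
[3] R3 @ {0↦0, 1↦6}  ⇒  4 nodes, 3 edges  {0-p->1 3-q->0 5-q->3}
[4] R3 @ {0↦3, 1↦5}  ⇒  3 nodes, 2 edges  {0-p->1 3-q->0}
[5] R3 @ {0↦0, 1↦3}  ⇒  2 nodes, 1 edges  {0-p->1}
normal form: no rule applies after step 5
NF nodes: {0:C, 1:C}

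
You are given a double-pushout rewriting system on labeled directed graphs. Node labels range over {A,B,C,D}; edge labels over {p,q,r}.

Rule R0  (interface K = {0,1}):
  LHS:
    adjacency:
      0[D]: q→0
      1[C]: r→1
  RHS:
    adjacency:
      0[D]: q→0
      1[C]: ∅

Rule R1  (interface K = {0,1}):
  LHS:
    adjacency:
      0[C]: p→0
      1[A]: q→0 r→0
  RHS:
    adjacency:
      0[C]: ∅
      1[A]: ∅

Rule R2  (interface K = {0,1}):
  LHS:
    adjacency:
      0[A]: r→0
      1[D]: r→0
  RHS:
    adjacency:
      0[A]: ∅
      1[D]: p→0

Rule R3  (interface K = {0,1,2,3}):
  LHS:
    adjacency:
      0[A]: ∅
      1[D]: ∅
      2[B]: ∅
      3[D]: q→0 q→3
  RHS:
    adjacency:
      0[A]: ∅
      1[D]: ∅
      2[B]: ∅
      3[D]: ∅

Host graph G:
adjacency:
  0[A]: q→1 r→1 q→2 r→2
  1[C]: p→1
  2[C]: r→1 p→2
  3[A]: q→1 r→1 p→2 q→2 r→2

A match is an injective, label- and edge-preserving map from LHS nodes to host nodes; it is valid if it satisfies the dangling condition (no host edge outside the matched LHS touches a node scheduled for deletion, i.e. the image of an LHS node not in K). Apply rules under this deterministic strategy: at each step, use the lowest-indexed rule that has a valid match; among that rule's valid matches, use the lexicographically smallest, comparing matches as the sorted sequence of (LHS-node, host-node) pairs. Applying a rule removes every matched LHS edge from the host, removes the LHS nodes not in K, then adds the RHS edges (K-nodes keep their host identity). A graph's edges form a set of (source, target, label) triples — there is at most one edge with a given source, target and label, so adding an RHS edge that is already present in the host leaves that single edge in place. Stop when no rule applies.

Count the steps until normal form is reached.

Answer: 2

Derivation:
[0] host  ⇒  4 nodes, 12 edges  {0-q->1 0-r->1 0-q->2 0-r->2 1-p->1 2-r->1 2-p->2 3-q->1 3-r->1 3-p->2 3-q->2 3-r->2}
[1] R1 @ {0↦1, 1↦0}  ⇒  4 nodes, 9 edges  {0-q->2 0-r->2 2-r->1 2-p->2 3-q->1 3-r->1 3-p->2 3-q->2 3-r->2}
[2] R1 @ {0↦2, 1↦0}  ⇒  4 nodes, 6 edges  {2-r->1 3-q->1 3-r->1 3-p->2 3-q->2 3-r->2}
final graph: no rule applies after step 2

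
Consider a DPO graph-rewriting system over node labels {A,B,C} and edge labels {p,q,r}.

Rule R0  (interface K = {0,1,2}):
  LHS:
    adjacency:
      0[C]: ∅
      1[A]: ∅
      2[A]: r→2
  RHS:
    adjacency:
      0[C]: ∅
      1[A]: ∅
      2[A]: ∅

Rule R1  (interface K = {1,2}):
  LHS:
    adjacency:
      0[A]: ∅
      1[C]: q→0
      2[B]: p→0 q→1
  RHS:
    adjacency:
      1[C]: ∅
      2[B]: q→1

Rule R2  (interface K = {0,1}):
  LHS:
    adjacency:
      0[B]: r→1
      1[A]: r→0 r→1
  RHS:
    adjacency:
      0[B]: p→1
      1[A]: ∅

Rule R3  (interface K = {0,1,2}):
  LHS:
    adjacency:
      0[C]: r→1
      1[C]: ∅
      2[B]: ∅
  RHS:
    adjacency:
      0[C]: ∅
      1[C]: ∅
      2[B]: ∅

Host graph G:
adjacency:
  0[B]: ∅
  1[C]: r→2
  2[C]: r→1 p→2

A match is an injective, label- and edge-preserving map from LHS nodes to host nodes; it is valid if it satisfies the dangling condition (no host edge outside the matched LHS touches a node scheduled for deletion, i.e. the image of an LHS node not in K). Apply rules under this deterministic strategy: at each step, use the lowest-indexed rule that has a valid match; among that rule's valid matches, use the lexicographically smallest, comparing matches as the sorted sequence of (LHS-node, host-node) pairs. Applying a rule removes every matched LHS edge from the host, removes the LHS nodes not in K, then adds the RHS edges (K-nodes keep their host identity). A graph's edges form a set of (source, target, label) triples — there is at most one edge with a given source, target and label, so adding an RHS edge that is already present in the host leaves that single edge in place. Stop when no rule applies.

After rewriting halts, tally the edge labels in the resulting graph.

Answer: p:1

Steps:
start.  V:3 E:3  edges: 1-r->2 2-r->1 2-p->2
1. fire R3 via {0↦1, 1↦2, 2↦0}  →  V:3 E:2  edges: 2-r->1 2-p->2
2. fire R3 via {0↦2, 1↦1, 2↦0}  →  V:3 E:1  edges: 2-p->2
final graph: no rule applies after step 2
NF edges: [(2, 2, 'p')]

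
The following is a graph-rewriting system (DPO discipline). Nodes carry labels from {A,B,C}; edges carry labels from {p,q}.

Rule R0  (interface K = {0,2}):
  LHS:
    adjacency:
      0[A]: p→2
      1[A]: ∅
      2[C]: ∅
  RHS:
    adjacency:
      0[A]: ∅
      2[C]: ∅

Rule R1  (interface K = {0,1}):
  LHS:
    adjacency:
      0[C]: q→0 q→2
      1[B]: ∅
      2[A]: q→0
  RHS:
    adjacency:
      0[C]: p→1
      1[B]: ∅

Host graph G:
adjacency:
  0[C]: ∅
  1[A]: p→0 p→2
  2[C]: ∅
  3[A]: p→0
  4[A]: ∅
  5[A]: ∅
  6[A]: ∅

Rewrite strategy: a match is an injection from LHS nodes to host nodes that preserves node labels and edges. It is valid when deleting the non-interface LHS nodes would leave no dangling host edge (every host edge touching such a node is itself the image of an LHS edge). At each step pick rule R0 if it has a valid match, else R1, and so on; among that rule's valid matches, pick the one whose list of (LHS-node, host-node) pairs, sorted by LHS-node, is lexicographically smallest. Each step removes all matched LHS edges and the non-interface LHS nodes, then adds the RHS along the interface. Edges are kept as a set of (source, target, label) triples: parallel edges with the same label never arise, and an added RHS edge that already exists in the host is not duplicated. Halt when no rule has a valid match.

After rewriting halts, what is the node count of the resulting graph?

[0] host  ⇒  7 nodes, 3 edges  {1-p->0 1-p->2 3-p->0}
[1] R0 @ {0↦1, 1↦4, 2↦0}  ⇒  6 nodes, 2 edges  {1-p->2 3-p->0}
[2] R0 @ {0↦1, 1↦5, 2↦2}  ⇒  5 nodes, 1 edges  {3-p->0}
[3] R0 @ {0↦3, 1↦1, 2↦0}  ⇒  4 nodes, 0 edges  {∅}
normal form: no rule applies after step 3
NF nodes: {0:C, 2:C, 3:A, 6:A}

Answer: 4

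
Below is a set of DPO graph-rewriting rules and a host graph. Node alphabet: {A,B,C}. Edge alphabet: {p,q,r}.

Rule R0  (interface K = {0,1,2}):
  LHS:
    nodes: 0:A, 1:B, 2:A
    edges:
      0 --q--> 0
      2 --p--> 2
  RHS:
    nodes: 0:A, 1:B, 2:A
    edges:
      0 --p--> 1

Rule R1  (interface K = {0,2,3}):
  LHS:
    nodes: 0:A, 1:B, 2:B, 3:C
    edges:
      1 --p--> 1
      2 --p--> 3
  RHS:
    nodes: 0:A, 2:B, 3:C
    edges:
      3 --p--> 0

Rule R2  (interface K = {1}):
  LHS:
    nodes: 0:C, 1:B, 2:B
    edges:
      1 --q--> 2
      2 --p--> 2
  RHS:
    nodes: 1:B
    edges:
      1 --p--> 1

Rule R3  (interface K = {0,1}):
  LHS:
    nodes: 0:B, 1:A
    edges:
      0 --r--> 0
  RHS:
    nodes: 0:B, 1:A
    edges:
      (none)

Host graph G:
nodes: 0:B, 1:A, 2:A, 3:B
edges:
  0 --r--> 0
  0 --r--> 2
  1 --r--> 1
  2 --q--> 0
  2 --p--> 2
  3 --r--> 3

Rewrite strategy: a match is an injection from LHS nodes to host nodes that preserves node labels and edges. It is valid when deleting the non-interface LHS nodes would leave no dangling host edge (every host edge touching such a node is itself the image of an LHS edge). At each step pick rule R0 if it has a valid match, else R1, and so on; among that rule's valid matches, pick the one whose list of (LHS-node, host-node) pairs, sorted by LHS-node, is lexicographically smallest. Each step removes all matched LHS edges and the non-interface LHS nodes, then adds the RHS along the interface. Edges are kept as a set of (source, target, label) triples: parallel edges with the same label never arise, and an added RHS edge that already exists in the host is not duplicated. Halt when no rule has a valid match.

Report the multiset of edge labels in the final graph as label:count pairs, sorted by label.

Answer: p:1 q:1 r:2

Rewrite trace:
start.  V:4 E:6  edges: 0-r->0 0-r->2 1-r->1 2-q->0 2-p->2 3-r->3
1. fire R3 via {0↦0, 1↦1}  →  V:4 E:5  edges: 0-r->2 1-r->1 2-q->0 2-p->2 3-r->3
2. fire R3 via {0↦3, 1↦1}  →  V:4 E:4  edges: 0-r->2 1-r->1 2-q->0 2-p->2
normal form: no rule applies after step 2
NF edges: [(0, 2, 'r'), (1, 1, 'r'), (2, 0, 'q'), (2, 2, 'p')]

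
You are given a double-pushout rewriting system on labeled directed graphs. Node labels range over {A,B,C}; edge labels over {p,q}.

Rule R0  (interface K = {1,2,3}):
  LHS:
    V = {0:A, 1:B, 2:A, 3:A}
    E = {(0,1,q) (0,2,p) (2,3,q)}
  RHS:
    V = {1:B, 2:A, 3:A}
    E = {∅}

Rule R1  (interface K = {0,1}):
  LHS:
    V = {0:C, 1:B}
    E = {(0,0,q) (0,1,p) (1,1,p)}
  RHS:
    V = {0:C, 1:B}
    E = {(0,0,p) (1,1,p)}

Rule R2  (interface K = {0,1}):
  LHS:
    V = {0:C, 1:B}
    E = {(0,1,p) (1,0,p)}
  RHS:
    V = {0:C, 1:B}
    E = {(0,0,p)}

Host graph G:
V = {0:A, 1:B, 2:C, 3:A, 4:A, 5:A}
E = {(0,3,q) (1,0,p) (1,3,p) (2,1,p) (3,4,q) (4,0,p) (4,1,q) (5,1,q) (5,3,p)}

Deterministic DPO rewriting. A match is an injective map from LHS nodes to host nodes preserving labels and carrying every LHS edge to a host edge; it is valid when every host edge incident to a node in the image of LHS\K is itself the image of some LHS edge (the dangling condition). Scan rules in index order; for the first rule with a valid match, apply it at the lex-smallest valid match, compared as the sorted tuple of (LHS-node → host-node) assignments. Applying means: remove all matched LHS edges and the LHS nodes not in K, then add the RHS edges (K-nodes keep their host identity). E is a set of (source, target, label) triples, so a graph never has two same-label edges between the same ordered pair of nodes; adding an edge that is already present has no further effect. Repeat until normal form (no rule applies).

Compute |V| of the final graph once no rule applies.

Answer: 4

Steps:
start.  V:6 E:9  edges: 0-q->3 1-p->0 1-p->3 2-p->1 3-q->4 4-p->0 4-q->1 5-q->1 5-p->3
1. fire R0 via {0↦5, 1↦1, 2↦3, 3↦4}  →  V:5 E:6  edges: 0-q->3 1-p->0 1-p->3 2-p->1 4-p->0 4-q->1
2. fire R0 via {0↦4, 1↦1, 2↦0, 3↦3}  →  V:4 E:3  edges: 1-p->0 1-p->3 2-p->1
final graph: no rule applies after step 2
NF nodes: {0:A, 1:B, 2:C, 3:A}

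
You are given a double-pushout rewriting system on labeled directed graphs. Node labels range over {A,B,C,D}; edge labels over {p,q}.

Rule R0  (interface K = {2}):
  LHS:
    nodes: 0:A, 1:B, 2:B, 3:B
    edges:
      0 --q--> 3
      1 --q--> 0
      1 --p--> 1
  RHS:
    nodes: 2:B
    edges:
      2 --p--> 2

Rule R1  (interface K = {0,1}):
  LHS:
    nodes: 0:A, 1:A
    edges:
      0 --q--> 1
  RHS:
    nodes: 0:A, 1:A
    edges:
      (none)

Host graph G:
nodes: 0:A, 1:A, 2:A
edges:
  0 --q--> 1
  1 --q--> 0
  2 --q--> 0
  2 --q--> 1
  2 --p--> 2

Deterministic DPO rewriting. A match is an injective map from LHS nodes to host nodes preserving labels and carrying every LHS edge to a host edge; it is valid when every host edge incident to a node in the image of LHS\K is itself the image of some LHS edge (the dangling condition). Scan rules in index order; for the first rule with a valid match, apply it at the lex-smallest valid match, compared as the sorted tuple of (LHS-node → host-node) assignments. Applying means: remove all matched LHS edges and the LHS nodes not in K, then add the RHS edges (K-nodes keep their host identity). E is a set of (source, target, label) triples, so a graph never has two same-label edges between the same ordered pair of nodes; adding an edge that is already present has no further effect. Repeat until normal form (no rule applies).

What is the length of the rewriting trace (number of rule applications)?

Answer: 4

Steps:
[0] host  ⇒  3 nodes, 5 edges  {0-q->1 1-q->0 2-q->0 2-q->1 2-p->2}
[1] R1 @ {0↦0, 1↦1}  ⇒  3 nodes, 4 edges  {1-q->0 2-q->0 2-q->1 2-p->2}
[2] R1 @ {0↦1, 1↦0}  ⇒  3 nodes, 3 edges  {2-q->0 2-q->1 2-p->2}
[3] R1 @ {0↦2, 1↦0}  ⇒  3 nodes, 2 edges  {2-q->1 2-p->2}
[4] R1 @ {0↦2, 1↦1}  ⇒  3 nodes, 1 edges  {2-p->2}
final graph: no rule applies after step 4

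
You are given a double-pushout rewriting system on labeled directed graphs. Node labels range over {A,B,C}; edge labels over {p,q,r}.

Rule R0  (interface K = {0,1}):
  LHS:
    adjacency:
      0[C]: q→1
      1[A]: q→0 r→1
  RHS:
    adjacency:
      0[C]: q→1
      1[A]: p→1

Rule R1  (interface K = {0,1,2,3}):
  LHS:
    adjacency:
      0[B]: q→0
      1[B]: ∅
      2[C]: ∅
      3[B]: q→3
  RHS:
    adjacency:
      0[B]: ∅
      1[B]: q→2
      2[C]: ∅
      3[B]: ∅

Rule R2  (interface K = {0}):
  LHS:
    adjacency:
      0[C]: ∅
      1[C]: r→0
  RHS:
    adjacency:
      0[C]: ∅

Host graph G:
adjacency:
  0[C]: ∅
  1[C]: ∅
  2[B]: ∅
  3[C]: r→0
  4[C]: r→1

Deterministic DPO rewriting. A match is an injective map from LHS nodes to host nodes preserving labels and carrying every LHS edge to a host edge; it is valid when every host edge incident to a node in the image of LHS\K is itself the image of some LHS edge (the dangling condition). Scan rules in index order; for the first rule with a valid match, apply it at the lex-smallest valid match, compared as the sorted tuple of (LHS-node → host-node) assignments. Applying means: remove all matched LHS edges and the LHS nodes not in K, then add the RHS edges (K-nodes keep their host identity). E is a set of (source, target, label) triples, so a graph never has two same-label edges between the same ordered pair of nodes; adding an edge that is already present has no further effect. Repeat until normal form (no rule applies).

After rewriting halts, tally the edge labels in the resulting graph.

Answer: (no edges)

Rewrite trace:
initial: |V|=5 |E|=2  E = 3-r->0 4-r->1
step 1: apply R2 at {0↦0, 1↦3}  → |V|=4 |E|=1  E = 4-r->1
step 2: apply R2 at {0↦1, 1↦4}  → |V|=3 |E|=0  E = ∅
normal form: no rule applies after step 2
NF edges: []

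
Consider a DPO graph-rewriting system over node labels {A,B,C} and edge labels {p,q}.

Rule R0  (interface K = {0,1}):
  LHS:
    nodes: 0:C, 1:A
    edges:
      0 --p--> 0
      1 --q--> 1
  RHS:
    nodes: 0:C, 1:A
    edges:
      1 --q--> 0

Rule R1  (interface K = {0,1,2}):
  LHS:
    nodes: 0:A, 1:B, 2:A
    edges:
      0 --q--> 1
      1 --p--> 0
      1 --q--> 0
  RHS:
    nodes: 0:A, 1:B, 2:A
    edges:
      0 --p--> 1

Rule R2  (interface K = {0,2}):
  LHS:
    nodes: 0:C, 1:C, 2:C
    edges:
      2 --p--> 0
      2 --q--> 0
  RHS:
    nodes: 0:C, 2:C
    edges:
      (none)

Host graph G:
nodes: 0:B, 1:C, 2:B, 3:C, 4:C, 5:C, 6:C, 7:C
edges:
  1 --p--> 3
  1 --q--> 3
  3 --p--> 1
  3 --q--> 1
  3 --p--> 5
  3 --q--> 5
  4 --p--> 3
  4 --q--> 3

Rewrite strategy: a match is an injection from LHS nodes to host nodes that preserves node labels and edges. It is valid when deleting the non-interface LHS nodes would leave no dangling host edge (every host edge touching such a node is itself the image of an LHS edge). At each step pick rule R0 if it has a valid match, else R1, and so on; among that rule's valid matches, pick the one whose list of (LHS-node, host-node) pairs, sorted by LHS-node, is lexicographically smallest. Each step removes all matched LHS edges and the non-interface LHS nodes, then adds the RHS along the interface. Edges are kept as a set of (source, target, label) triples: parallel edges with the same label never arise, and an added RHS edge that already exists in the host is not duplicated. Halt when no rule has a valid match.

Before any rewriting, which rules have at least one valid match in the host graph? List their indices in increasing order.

R0: no valid match — LHS pattern not found
R1: no valid match — LHS pattern not found
R2: 8 valid matches — {0↦1, 1↦6, 2↦3}, {0↦1, 1↦7, 2↦3}, {0↦3, 1↦6, 2↦1} (+5 more)

Answer: [R2]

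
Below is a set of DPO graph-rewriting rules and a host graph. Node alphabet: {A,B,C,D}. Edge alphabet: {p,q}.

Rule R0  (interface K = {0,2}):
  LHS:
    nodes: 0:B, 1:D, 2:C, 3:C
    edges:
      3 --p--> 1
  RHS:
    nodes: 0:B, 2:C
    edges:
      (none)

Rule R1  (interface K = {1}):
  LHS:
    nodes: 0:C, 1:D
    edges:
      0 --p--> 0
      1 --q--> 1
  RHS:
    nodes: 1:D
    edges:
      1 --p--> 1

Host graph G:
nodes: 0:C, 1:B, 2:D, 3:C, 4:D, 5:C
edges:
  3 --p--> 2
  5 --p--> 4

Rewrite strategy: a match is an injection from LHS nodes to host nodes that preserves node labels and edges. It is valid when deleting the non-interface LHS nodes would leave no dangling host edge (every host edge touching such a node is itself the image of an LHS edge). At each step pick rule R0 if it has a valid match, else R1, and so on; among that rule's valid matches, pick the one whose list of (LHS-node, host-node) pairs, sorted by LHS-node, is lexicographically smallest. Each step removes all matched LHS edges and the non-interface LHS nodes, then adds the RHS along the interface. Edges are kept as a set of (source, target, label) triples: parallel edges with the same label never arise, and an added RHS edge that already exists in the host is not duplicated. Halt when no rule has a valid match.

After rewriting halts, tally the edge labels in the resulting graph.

start.  V:6 E:2  edges: 3-p->2 5-p->4
1. fire R0 via {0↦1, 1↦2, 2↦0, 3↦3}  →  V:4 E:1  edges: 5-p->4
2. fire R0 via {0↦1, 1↦4, 2↦0, 3↦5}  →  V:2 E:0  edges: ∅
halt: no rule applies after step 2
NF edges: []

Answer: (no edges)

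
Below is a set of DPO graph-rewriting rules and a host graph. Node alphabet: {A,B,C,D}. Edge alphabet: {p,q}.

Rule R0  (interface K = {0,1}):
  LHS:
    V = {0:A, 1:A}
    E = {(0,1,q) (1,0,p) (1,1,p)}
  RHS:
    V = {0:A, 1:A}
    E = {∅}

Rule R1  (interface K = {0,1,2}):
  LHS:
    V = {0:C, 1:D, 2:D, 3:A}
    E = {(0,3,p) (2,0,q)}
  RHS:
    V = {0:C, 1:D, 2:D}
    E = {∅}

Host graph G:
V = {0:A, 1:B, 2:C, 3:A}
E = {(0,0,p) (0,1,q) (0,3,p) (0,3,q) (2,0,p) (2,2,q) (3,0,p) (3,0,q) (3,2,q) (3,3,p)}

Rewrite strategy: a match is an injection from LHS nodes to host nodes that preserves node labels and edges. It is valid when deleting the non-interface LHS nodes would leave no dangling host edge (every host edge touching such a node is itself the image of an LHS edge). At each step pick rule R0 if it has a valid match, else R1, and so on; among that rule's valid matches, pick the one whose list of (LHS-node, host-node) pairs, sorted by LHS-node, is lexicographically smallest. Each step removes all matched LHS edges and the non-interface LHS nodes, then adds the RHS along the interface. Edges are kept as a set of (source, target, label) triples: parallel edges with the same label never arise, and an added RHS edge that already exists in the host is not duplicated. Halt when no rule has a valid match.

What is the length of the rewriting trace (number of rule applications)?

start.  V:4 E:10  edges: 0-p->0 0-q->1 0-p->3 0-q->3 2-p->0 2-q->2 3-p->0 3-q->0 3-q->2 3-p->3
1. fire R0 via {0↦0, 1↦3}  →  V:4 E:7  edges: 0-p->0 0-q->1 0-p->3 2-p->0 2-q->2 3-q->0 3-q->2
2. fire R0 via {0↦3, 1↦0}  →  V:4 E:4  edges: 0-q->1 2-p->0 2-q->2 3-q->2
normal form: no rule applies after step 2

Answer: 2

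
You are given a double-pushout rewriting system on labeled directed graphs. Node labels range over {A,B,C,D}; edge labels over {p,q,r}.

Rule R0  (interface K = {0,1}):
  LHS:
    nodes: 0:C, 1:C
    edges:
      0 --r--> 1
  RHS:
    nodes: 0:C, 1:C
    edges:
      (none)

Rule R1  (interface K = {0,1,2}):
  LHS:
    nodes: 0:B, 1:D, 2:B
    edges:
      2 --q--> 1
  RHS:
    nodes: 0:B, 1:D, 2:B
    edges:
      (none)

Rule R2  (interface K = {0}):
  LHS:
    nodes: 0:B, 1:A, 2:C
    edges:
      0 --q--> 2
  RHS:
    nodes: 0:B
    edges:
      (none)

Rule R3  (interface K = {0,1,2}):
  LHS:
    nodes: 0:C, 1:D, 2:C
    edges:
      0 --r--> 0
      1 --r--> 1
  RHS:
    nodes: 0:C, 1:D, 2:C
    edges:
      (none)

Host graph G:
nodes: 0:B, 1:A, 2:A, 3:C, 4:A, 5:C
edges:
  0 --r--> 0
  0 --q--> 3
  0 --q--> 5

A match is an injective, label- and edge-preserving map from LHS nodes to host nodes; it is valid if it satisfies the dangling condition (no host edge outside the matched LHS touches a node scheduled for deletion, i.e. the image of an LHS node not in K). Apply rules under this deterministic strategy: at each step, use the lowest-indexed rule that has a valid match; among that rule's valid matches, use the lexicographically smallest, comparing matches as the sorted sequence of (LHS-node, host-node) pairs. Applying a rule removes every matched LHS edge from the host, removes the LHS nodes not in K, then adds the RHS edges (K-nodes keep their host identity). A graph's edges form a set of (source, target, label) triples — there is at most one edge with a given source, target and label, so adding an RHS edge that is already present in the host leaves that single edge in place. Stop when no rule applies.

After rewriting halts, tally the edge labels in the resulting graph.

initial: |V|=6 |E|=3  E = 0-r->0 0-q->3 0-q->5
step 1: apply R2 at {0↦0, 1↦1, 2↦3}  → |V|=4 |E|=2  E = 0-r->0 0-q->5
step 2: apply R2 at {0↦0, 1↦2, 2↦5}  → |V|=2 |E|=1  E = 0-r->0
halt: no rule applies after step 2
NF edges: [(0, 0, 'r')]

Answer: r:1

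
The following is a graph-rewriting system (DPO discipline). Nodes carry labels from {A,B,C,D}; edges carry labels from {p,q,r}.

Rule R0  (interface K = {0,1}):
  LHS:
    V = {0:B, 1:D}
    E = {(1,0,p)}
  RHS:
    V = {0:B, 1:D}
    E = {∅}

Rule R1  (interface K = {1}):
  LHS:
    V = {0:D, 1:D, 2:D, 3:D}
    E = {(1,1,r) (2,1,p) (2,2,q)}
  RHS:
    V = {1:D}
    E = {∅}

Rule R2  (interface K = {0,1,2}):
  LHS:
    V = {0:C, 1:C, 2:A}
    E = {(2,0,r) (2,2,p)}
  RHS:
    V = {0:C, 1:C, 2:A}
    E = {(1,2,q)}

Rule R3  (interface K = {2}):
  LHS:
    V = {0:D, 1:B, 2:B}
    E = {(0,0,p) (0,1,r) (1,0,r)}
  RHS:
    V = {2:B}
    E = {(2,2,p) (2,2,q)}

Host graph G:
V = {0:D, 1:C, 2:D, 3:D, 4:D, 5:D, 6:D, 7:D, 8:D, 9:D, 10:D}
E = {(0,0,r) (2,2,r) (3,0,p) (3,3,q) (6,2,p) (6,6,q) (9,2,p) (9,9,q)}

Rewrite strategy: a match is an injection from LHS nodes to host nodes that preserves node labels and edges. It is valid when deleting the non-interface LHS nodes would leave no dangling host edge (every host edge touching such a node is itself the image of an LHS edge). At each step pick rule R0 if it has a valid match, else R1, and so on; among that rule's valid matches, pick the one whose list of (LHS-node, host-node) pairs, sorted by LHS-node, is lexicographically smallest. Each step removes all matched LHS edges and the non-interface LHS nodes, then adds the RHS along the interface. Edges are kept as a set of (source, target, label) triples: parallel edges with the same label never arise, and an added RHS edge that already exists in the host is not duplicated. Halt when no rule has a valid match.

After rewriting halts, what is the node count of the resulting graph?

[0] host  ⇒  11 nodes, 8 edges  {0-r->0 2-r->2 3-p->0 3-q->3 6-p->2 6-q->6 9-p->2 9-q->9}
[1] R1 @ {0↦4, 1↦0, 2↦3, 3↦5}  ⇒  8 nodes, 5 edges  {2-r->2 6-p->2 6-q->6 9-p->2 9-q->9}
[2] R1 @ {0↦0, 1↦2, 2↦6, 3↦7}  ⇒  5 nodes, 2 edges  {9-p->2 9-q->9}
final graph: no rule applies after step 2
NF nodes: {1:C, 2:D, 8:D, 9:D, 10:D}

Answer: 5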